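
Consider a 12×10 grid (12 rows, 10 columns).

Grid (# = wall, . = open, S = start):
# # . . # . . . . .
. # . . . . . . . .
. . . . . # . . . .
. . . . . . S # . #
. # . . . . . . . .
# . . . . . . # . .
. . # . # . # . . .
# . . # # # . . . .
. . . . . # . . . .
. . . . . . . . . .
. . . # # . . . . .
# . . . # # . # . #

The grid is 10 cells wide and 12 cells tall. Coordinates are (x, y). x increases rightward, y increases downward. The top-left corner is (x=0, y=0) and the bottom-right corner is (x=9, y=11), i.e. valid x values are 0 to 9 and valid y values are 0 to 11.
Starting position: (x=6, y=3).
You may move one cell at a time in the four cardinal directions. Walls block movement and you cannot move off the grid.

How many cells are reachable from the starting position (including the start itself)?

BFS flood-fill from (x=6, y=3):
  Distance 0: (x=6, y=3)
  Distance 1: (x=6, y=2), (x=5, y=3), (x=6, y=4)
  Distance 2: (x=6, y=1), (x=7, y=2), (x=4, y=3), (x=5, y=4), (x=7, y=4), (x=6, y=5)
  Distance 3: (x=6, y=0), (x=5, y=1), (x=7, y=1), (x=4, y=2), (x=8, y=2), (x=3, y=3), (x=4, y=4), (x=8, y=4), (x=5, y=5)
  Distance 4: (x=5, y=0), (x=7, y=0), (x=4, y=1), (x=8, y=1), (x=3, y=2), (x=9, y=2), (x=2, y=3), (x=8, y=3), (x=3, y=4), (x=9, y=4), (x=4, y=5), (x=8, y=5), (x=5, y=6)
  Distance 5: (x=8, y=0), (x=3, y=1), (x=9, y=1), (x=2, y=2), (x=1, y=3), (x=2, y=4), (x=3, y=5), (x=9, y=5), (x=8, y=6)
  Distance 6: (x=3, y=0), (x=9, y=0), (x=2, y=1), (x=1, y=2), (x=0, y=3), (x=2, y=5), (x=3, y=6), (x=7, y=6), (x=9, y=6), (x=8, y=7)
  Distance 7: (x=2, y=0), (x=0, y=2), (x=0, y=4), (x=1, y=5), (x=7, y=7), (x=9, y=7), (x=8, y=8)
  Distance 8: (x=0, y=1), (x=1, y=6), (x=6, y=7), (x=7, y=8), (x=9, y=8), (x=8, y=9)
  Distance 9: (x=0, y=6), (x=1, y=7), (x=6, y=8), (x=7, y=9), (x=9, y=9), (x=8, y=10)
  Distance 10: (x=2, y=7), (x=1, y=8), (x=6, y=9), (x=7, y=10), (x=9, y=10), (x=8, y=11)
  Distance 11: (x=0, y=8), (x=2, y=8), (x=1, y=9), (x=5, y=9), (x=6, y=10)
  Distance 12: (x=3, y=8), (x=0, y=9), (x=2, y=9), (x=4, y=9), (x=1, y=10), (x=5, y=10), (x=6, y=11)
  Distance 13: (x=4, y=8), (x=3, y=9), (x=0, y=10), (x=2, y=10), (x=1, y=11)
  Distance 14: (x=2, y=11)
  Distance 15: (x=3, y=11)
Total reachable: 95 (grid has 95 open cells total)

Answer: Reachable cells: 95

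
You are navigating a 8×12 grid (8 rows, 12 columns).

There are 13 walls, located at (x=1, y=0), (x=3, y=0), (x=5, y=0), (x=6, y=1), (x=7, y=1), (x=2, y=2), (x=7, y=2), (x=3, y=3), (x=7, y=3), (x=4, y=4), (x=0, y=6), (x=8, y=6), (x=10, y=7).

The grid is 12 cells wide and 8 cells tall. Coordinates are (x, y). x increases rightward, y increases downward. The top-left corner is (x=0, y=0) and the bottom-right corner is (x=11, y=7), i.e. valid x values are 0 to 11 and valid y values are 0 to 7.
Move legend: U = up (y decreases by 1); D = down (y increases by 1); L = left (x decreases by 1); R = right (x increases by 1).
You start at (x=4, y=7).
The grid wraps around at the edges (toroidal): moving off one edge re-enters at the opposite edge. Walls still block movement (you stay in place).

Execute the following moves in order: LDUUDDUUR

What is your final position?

Start: (x=4, y=7)
  L (left): (x=4, y=7) -> (x=3, y=7)
  D (down): blocked, stay at (x=3, y=7)
  U (up): (x=3, y=7) -> (x=3, y=6)
  U (up): (x=3, y=6) -> (x=3, y=5)
  D (down): (x=3, y=5) -> (x=3, y=6)
  D (down): (x=3, y=6) -> (x=3, y=7)
  U (up): (x=3, y=7) -> (x=3, y=6)
  U (up): (x=3, y=6) -> (x=3, y=5)
  R (right): (x=3, y=5) -> (x=4, y=5)
Final: (x=4, y=5)

Answer: Final position: (x=4, y=5)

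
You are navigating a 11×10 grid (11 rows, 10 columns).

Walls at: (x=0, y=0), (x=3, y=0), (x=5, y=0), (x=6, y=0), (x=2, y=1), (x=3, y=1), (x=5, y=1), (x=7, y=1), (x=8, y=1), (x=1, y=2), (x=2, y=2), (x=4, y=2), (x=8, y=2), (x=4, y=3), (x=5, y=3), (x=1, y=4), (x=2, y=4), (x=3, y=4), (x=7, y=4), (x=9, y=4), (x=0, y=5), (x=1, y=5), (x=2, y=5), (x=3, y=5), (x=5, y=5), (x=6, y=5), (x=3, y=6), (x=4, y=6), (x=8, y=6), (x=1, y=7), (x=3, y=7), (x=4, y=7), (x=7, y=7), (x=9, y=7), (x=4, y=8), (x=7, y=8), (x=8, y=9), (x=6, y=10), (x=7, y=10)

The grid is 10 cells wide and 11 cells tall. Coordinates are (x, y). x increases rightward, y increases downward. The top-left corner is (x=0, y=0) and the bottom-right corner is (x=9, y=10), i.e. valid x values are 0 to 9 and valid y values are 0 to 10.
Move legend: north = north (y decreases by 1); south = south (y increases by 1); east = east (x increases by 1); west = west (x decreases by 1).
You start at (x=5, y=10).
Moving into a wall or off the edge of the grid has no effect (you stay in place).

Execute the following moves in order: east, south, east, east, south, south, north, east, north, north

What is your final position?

Start: (x=5, y=10)
  east (east): blocked, stay at (x=5, y=10)
  south (south): blocked, stay at (x=5, y=10)
  east (east): blocked, stay at (x=5, y=10)
  east (east): blocked, stay at (x=5, y=10)
  south (south): blocked, stay at (x=5, y=10)
  south (south): blocked, stay at (x=5, y=10)
  north (north): (x=5, y=10) -> (x=5, y=9)
  east (east): (x=5, y=9) -> (x=6, y=9)
  north (north): (x=6, y=9) -> (x=6, y=8)
  north (north): (x=6, y=8) -> (x=6, y=7)
Final: (x=6, y=7)

Answer: Final position: (x=6, y=7)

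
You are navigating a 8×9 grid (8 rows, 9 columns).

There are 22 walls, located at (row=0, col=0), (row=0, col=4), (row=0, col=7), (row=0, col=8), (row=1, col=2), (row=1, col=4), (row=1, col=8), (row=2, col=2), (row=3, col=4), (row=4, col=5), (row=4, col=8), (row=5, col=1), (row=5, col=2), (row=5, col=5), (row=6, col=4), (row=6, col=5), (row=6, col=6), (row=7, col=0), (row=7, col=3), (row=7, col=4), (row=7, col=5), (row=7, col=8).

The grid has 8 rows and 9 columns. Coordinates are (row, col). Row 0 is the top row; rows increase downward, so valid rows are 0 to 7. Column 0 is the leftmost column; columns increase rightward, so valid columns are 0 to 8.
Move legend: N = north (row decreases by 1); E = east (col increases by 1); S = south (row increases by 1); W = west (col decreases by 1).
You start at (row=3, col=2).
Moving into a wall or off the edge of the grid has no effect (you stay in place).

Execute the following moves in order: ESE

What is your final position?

Answer: Final position: (row=4, col=4)

Derivation:
Start: (row=3, col=2)
  E (east): (row=3, col=2) -> (row=3, col=3)
  S (south): (row=3, col=3) -> (row=4, col=3)
  E (east): (row=4, col=3) -> (row=4, col=4)
Final: (row=4, col=4)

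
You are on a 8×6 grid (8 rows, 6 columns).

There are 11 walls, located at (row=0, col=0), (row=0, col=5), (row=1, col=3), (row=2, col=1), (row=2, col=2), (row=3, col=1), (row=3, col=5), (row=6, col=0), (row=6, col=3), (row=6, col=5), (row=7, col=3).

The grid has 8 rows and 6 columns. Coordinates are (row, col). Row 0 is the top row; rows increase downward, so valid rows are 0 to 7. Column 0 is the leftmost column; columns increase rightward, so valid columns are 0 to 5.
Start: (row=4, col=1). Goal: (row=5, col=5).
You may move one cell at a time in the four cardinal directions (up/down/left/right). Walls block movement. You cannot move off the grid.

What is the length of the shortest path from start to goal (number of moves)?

Answer: Shortest path length: 5

Derivation:
BFS from (row=4, col=1) until reaching (row=5, col=5):
  Distance 0: (row=4, col=1)
  Distance 1: (row=4, col=0), (row=4, col=2), (row=5, col=1)
  Distance 2: (row=3, col=0), (row=3, col=2), (row=4, col=3), (row=5, col=0), (row=5, col=2), (row=6, col=1)
  Distance 3: (row=2, col=0), (row=3, col=3), (row=4, col=4), (row=5, col=3), (row=6, col=2), (row=7, col=1)
  Distance 4: (row=1, col=0), (row=2, col=3), (row=3, col=4), (row=4, col=5), (row=5, col=4), (row=7, col=0), (row=7, col=2)
  Distance 5: (row=1, col=1), (row=2, col=4), (row=5, col=5), (row=6, col=4)  <- goal reached here
One shortest path (5 moves): (row=4, col=1) -> (row=4, col=2) -> (row=4, col=3) -> (row=4, col=4) -> (row=4, col=5) -> (row=5, col=5)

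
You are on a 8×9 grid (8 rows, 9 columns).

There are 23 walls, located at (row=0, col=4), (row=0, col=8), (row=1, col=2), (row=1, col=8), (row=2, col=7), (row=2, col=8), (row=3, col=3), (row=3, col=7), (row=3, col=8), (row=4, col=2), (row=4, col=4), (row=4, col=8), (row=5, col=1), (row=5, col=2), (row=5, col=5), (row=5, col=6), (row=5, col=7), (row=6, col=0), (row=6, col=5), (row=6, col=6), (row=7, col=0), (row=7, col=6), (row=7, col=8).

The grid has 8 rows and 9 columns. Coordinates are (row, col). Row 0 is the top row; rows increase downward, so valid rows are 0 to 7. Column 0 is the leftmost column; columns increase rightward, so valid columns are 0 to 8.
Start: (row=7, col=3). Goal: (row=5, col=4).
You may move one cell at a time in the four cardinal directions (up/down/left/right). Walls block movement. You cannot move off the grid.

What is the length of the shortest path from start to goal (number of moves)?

Answer: Shortest path length: 3

Derivation:
BFS from (row=7, col=3) until reaching (row=5, col=4):
  Distance 0: (row=7, col=3)
  Distance 1: (row=6, col=3), (row=7, col=2), (row=7, col=4)
  Distance 2: (row=5, col=3), (row=6, col=2), (row=6, col=4), (row=7, col=1), (row=7, col=5)
  Distance 3: (row=4, col=3), (row=5, col=4), (row=6, col=1)  <- goal reached here
One shortest path (3 moves): (row=7, col=3) -> (row=7, col=4) -> (row=6, col=4) -> (row=5, col=4)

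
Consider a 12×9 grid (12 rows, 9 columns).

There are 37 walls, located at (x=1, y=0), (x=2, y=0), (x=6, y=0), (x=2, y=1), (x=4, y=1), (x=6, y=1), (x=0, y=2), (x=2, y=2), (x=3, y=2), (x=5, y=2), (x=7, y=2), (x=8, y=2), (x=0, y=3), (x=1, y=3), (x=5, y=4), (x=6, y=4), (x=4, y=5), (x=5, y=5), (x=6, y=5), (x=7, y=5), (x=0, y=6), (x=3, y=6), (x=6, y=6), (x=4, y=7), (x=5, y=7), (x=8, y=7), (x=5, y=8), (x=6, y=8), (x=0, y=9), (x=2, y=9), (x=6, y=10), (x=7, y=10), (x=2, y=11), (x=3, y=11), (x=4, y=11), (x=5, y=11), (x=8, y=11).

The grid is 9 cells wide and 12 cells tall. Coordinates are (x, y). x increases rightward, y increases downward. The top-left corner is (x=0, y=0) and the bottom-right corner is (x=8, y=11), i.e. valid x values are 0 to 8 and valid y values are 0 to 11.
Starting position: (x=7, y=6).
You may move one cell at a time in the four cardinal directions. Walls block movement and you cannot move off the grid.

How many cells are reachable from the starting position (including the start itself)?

Answer: Reachable cells: 54

Derivation:
BFS flood-fill from (x=7, y=6):
  Distance 0: (x=7, y=6)
  Distance 1: (x=8, y=6), (x=7, y=7)
  Distance 2: (x=8, y=5), (x=6, y=7), (x=7, y=8)
  Distance 3: (x=8, y=4), (x=8, y=8), (x=7, y=9)
  Distance 4: (x=8, y=3), (x=7, y=4), (x=6, y=9), (x=8, y=9)
  Distance 5: (x=7, y=3), (x=5, y=9), (x=8, y=10)
  Distance 6: (x=6, y=3), (x=4, y=9), (x=5, y=10)
  Distance 7: (x=6, y=2), (x=5, y=3), (x=4, y=8), (x=3, y=9), (x=4, y=10)
  Distance 8: (x=4, y=3), (x=3, y=8), (x=3, y=10)
  Distance 9: (x=4, y=2), (x=3, y=3), (x=4, y=4), (x=3, y=7), (x=2, y=8), (x=2, y=10)
  Distance 10: (x=2, y=3), (x=3, y=4), (x=2, y=7), (x=1, y=8), (x=1, y=10)
  Distance 11: (x=2, y=4), (x=3, y=5), (x=2, y=6), (x=1, y=7), (x=0, y=8), (x=1, y=9), (x=0, y=10), (x=1, y=11)
  Distance 12: (x=1, y=4), (x=2, y=5), (x=1, y=6), (x=0, y=7), (x=0, y=11)
  Distance 13: (x=0, y=4), (x=1, y=5)
  Distance 14: (x=0, y=5)
Total reachable: 54 (grid has 71 open cells total)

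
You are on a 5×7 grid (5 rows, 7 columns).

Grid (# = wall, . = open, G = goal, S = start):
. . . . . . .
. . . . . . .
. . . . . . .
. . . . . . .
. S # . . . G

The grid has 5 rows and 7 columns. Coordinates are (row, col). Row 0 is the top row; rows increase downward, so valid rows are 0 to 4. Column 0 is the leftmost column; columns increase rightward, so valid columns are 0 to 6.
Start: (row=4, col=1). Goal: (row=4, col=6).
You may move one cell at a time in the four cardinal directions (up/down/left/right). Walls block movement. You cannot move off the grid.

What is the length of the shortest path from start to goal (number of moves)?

BFS from (row=4, col=1) until reaching (row=4, col=6):
  Distance 0: (row=4, col=1)
  Distance 1: (row=3, col=1), (row=4, col=0)
  Distance 2: (row=2, col=1), (row=3, col=0), (row=3, col=2)
  Distance 3: (row=1, col=1), (row=2, col=0), (row=2, col=2), (row=3, col=3)
  Distance 4: (row=0, col=1), (row=1, col=0), (row=1, col=2), (row=2, col=3), (row=3, col=4), (row=4, col=3)
  Distance 5: (row=0, col=0), (row=0, col=2), (row=1, col=3), (row=2, col=4), (row=3, col=5), (row=4, col=4)
  Distance 6: (row=0, col=3), (row=1, col=4), (row=2, col=5), (row=3, col=6), (row=4, col=5)
  Distance 7: (row=0, col=4), (row=1, col=5), (row=2, col=6), (row=4, col=6)  <- goal reached here
One shortest path (7 moves): (row=4, col=1) -> (row=3, col=1) -> (row=3, col=2) -> (row=3, col=3) -> (row=3, col=4) -> (row=3, col=5) -> (row=3, col=6) -> (row=4, col=6)

Answer: Shortest path length: 7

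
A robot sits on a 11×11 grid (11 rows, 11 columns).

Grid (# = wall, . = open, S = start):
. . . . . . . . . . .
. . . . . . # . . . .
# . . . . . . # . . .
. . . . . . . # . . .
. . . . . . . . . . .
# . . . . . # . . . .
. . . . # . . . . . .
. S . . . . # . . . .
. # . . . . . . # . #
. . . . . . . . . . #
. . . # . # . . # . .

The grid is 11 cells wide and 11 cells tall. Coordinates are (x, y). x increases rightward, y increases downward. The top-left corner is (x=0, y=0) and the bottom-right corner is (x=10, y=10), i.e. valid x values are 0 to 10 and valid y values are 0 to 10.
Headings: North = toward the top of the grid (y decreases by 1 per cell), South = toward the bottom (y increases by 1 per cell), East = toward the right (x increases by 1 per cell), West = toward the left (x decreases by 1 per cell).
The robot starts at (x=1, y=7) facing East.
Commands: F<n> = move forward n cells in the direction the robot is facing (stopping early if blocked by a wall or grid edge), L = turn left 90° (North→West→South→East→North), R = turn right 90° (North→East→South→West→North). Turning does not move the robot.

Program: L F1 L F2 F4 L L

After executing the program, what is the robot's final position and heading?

Answer: Final position: (x=0, y=6), facing East

Derivation:
Start: (x=1, y=7), facing East
  L: turn left, now facing North
  F1: move forward 1, now at (x=1, y=6)
  L: turn left, now facing West
  F2: move forward 1/2 (blocked), now at (x=0, y=6)
  F4: move forward 0/4 (blocked), now at (x=0, y=6)
  L: turn left, now facing South
  L: turn left, now facing East
Final: (x=0, y=6), facing East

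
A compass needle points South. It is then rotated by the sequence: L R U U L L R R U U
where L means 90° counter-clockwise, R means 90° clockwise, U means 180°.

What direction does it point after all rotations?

Answer: Final heading: South

Derivation:
Start: South
  L (left (90° counter-clockwise)) -> East
  R (right (90° clockwise)) -> South
  U (U-turn (180°)) -> North
  U (U-turn (180°)) -> South
  L (left (90° counter-clockwise)) -> East
  L (left (90° counter-clockwise)) -> North
  R (right (90° clockwise)) -> East
  R (right (90° clockwise)) -> South
  U (U-turn (180°)) -> North
  U (U-turn (180°)) -> South
Final: South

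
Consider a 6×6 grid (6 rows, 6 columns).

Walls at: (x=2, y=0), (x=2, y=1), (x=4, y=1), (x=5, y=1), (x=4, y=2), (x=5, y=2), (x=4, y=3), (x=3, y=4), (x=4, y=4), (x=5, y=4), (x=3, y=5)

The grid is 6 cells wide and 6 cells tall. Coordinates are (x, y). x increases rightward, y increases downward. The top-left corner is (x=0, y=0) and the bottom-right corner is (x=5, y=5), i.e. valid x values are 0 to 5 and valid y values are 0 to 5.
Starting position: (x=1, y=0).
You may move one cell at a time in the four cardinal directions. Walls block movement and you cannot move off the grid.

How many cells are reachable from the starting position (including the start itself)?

Answer: Reachable cells: 22

Derivation:
BFS flood-fill from (x=1, y=0):
  Distance 0: (x=1, y=0)
  Distance 1: (x=0, y=0), (x=1, y=1)
  Distance 2: (x=0, y=1), (x=1, y=2)
  Distance 3: (x=0, y=2), (x=2, y=2), (x=1, y=3)
  Distance 4: (x=3, y=2), (x=0, y=3), (x=2, y=3), (x=1, y=4)
  Distance 5: (x=3, y=1), (x=3, y=3), (x=0, y=4), (x=2, y=4), (x=1, y=5)
  Distance 6: (x=3, y=0), (x=0, y=5), (x=2, y=5)
  Distance 7: (x=4, y=0)
  Distance 8: (x=5, y=0)
Total reachable: 22 (grid has 25 open cells total)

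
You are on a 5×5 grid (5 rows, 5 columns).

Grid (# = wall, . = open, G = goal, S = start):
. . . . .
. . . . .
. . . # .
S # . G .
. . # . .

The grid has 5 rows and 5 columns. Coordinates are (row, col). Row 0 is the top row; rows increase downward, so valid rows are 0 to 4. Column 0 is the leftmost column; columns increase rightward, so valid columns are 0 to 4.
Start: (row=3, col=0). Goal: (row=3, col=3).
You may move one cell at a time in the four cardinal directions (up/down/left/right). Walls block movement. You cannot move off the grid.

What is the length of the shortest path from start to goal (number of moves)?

Answer: Shortest path length: 5

Derivation:
BFS from (row=3, col=0) until reaching (row=3, col=3):
  Distance 0: (row=3, col=0)
  Distance 1: (row=2, col=0), (row=4, col=0)
  Distance 2: (row=1, col=0), (row=2, col=1), (row=4, col=1)
  Distance 3: (row=0, col=0), (row=1, col=1), (row=2, col=2)
  Distance 4: (row=0, col=1), (row=1, col=2), (row=3, col=2)
  Distance 5: (row=0, col=2), (row=1, col=3), (row=3, col=3)  <- goal reached here
One shortest path (5 moves): (row=3, col=0) -> (row=2, col=0) -> (row=2, col=1) -> (row=2, col=2) -> (row=3, col=2) -> (row=3, col=3)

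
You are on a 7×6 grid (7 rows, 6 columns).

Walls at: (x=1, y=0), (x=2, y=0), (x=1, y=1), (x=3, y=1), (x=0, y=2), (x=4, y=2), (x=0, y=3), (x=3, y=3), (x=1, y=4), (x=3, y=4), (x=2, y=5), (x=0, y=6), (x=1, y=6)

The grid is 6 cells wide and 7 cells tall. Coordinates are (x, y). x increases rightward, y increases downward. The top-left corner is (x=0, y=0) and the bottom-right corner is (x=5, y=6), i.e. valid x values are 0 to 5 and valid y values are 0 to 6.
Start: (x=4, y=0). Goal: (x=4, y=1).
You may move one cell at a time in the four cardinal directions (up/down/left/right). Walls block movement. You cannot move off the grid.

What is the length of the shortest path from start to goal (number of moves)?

BFS from (x=4, y=0) until reaching (x=4, y=1):
  Distance 0: (x=4, y=0)
  Distance 1: (x=3, y=0), (x=5, y=0), (x=4, y=1)  <- goal reached here
One shortest path (1 moves): (x=4, y=0) -> (x=4, y=1)

Answer: Shortest path length: 1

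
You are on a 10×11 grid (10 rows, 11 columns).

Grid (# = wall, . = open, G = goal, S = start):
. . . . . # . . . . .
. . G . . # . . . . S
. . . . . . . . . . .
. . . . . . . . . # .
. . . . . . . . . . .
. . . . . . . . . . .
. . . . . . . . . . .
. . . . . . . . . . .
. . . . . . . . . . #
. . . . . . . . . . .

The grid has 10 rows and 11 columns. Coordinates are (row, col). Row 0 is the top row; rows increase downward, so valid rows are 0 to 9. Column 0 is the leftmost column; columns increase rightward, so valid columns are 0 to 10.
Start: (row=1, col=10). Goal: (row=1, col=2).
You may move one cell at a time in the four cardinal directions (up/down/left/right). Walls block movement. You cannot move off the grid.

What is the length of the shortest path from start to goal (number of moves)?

Answer: Shortest path length: 10

Derivation:
BFS from (row=1, col=10) until reaching (row=1, col=2):
  Distance 0: (row=1, col=10)
  Distance 1: (row=0, col=10), (row=1, col=9), (row=2, col=10)
  Distance 2: (row=0, col=9), (row=1, col=8), (row=2, col=9), (row=3, col=10)
  Distance 3: (row=0, col=8), (row=1, col=7), (row=2, col=8), (row=4, col=10)
  Distance 4: (row=0, col=7), (row=1, col=6), (row=2, col=7), (row=3, col=8), (row=4, col=9), (row=5, col=10)
  Distance 5: (row=0, col=6), (row=2, col=6), (row=3, col=7), (row=4, col=8), (row=5, col=9), (row=6, col=10)
  Distance 6: (row=2, col=5), (row=3, col=6), (row=4, col=7), (row=5, col=8), (row=6, col=9), (row=7, col=10)
  Distance 7: (row=2, col=4), (row=3, col=5), (row=4, col=6), (row=5, col=7), (row=6, col=8), (row=7, col=9)
  Distance 8: (row=1, col=4), (row=2, col=3), (row=3, col=4), (row=4, col=5), (row=5, col=6), (row=6, col=7), (row=7, col=8), (row=8, col=9)
  Distance 9: (row=0, col=4), (row=1, col=3), (row=2, col=2), (row=3, col=3), (row=4, col=4), (row=5, col=5), (row=6, col=6), (row=7, col=7), (row=8, col=8), (row=9, col=9)
  Distance 10: (row=0, col=3), (row=1, col=2), (row=2, col=1), (row=3, col=2), (row=4, col=3), (row=5, col=4), (row=6, col=5), (row=7, col=6), (row=8, col=7), (row=9, col=8), (row=9, col=10)  <- goal reached here
One shortest path (10 moves): (row=1, col=10) -> (row=1, col=9) -> (row=1, col=8) -> (row=1, col=7) -> (row=1, col=6) -> (row=2, col=6) -> (row=2, col=5) -> (row=2, col=4) -> (row=2, col=3) -> (row=2, col=2) -> (row=1, col=2)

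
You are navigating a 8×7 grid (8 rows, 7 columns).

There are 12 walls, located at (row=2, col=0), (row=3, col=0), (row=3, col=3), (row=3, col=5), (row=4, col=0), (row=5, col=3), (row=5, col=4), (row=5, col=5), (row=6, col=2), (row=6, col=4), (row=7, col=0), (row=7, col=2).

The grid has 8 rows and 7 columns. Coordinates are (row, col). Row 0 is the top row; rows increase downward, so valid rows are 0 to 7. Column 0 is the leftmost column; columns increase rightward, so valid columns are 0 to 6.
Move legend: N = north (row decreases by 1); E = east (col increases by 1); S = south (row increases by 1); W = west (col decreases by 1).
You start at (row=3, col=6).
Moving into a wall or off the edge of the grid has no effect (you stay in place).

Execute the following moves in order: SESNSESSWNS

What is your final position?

Start: (row=3, col=6)
  S (south): (row=3, col=6) -> (row=4, col=6)
  E (east): blocked, stay at (row=4, col=6)
  S (south): (row=4, col=6) -> (row=5, col=6)
  N (north): (row=5, col=6) -> (row=4, col=6)
  S (south): (row=4, col=6) -> (row=5, col=6)
  E (east): blocked, stay at (row=5, col=6)
  S (south): (row=5, col=6) -> (row=6, col=6)
  S (south): (row=6, col=6) -> (row=7, col=6)
  W (west): (row=7, col=6) -> (row=7, col=5)
  N (north): (row=7, col=5) -> (row=6, col=5)
  S (south): (row=6, col=5) -> (row=7, col=5)
Final: (row=7, col=5)

Answer: Final position: (row=7, col=5)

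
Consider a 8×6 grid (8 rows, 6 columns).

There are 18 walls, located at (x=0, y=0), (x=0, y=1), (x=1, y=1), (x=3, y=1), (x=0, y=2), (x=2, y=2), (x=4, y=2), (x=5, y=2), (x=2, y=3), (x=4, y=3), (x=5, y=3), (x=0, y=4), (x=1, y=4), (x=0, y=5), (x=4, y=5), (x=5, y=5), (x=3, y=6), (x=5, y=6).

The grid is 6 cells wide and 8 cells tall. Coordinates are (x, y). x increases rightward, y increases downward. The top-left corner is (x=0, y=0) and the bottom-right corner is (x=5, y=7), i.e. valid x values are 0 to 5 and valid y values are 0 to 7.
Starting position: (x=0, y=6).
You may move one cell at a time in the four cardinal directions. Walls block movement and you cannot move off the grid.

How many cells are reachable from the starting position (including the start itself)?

Answer: Reachable cells: 19

Derivation:
BFS flood-fill from (x=0, y=6):
  Distance 0: (x=0, y=6)
  Distance 1: (x=1, y=6), (x=0, y=7)
  Distance 2: (x=1, y=5), (x=2, y=6), (x=1, y=7)
  Distance 3: (x=2, y=5), (x=2, y=7)
  Distance 4: (x=2, y=4), (x=3, y=5), (x=3, y=7)
  Distance 5: (x=3, y=4), (x=4, y=7)
  Distance 6: (x=3, y=3), (x=4, y=4), (x=4, y=6), (x=5, y=7)
  Distance 7: (x=3, y=2), (x=5, y=4)
Total reachable: 19 (grid has 30 open cells total)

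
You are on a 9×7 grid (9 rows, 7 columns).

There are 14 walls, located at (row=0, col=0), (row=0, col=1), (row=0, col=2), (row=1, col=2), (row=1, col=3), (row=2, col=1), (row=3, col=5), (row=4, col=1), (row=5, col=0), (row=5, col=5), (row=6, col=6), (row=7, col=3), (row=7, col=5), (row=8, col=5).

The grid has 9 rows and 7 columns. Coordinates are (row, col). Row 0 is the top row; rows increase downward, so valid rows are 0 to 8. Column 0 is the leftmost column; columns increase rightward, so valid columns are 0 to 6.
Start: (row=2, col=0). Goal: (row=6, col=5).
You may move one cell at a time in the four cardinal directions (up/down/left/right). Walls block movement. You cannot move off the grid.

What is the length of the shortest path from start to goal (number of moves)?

BFS from (row=2, col=0) until reaching (row=6, col=5):
  Distance 0: (row=2, col=0)
  Distance 1: (row=1, col=0), (row=3, col=0)
  Distance 2: (row=1, col=1), (row=3, col=1), (row=4, col=0)
  Distance 3: (row=3, col=2)
  Distance 4: (row=2, col=2), (row=3, col=3), (row=4, col=2)
  Distance 5: (row=2, col=3), (row=3, col=4), (row=4, col=3), (row=5, col=2)
  Distance 6: (row=2, col=4), (row=4, col=4), (row=5, col=1), (row=5, col=3), (row=6, col=2)
  Distance 7: (row=1, col=4), (row=2, col=5), (row=4, col=5), (row=5, col=4), (row=6, col=1), (row=6, col=3), (row=7, col=2)
  Distance 8: (row=0, col=4), (row=1, col=5), (row=2, col=6), (row=4, col=6), (row=6, col=0), (row=6, col=4), (row=7, col=1), (row=8, col=2)
  Distance 9: (row=0, col=3), (row=0, col=5), (row=1, col=6), (row=3, col=6), (row=5, col=6), (row=6, col=5), (row=7, col=0), (row=7, col=4), (row=8, col=1), (row=8, col=3)  <- goal reached here
One shortest path (9 moves): (row=2, col=0) -> (row=3, col=0) -> (row=3, col=1) -> (row=3, col=2) -> (row=3, col=3) -> (row=3, col=4) -> (row=4, col=4) -> (row=5, col=4) -> (row=6, col=4) -> (row=6, col=5)

Answer: Shortest path length: 9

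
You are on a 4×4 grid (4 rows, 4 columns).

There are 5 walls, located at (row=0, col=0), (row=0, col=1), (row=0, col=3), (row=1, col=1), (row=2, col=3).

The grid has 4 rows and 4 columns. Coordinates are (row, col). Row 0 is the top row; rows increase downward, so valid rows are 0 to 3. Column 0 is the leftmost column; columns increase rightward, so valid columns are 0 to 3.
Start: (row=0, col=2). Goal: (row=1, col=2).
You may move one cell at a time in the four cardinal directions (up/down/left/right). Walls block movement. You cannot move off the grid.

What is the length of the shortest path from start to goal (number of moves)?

Answer: Shortest path length: 1

Derivation:
BFS from (row=0, col=2) until reaching (row=1, col=2):
  Distance 0: (row=0, col=2)
  Distance 1: (row=1, col=2)  <- goal reached here
One shortest path (1 moves): (row=0, col=2) -> (row=1, col=2)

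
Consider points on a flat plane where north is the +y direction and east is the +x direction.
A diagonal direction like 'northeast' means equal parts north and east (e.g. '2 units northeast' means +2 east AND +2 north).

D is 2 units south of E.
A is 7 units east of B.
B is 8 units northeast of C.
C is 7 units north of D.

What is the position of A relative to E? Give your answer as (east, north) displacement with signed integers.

Answer: A is at (east=15, north=13) relative to E.

Derivation:
Place E at the origin (east=0, north=0).
  D is 2 units south of E: delta (east=+0, north=-2); D at (east=0, north=-2).
  C is 7 units north of D: delta (east=+0, north=+7); C at (east=0, north=5).
  B is 8 units northeast of C: delta (east=+8, north=+8); B at (east=8, north=13).
  A is 7 units east of B: delta (east=+7, north=+0); A at (east=15, north=13).
Therefore A relative to E: (east=15, north=13).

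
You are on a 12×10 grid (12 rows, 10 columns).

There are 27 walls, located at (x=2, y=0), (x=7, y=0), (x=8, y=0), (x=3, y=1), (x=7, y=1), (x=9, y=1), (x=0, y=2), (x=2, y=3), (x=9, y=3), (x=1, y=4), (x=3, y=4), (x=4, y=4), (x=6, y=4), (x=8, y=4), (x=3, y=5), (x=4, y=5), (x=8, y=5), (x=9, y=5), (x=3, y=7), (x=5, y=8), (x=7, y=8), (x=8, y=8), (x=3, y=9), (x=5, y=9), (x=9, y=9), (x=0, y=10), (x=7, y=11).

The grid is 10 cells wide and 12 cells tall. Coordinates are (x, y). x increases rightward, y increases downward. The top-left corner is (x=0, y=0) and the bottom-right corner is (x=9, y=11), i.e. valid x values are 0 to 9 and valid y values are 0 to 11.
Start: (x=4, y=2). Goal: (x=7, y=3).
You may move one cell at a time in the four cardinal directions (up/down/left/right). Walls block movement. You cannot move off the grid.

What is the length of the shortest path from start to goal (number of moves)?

BFS from (x=4, y=2) until reaching (x=7, y=3):
  Distance 0: (x=4, y=2)
  Distance 1: (x=4, y=1), (x=3, y=2), (x=5, y=2), (x=4, y=3)
  Distance 2: (x=4, y=0), (x=5, y=1), (x=2, y=2), (x=6, y=2), (x=3, y=3), (x=5, y=3)
  Distance 3: (x=3, y=0), (x=5, y=0), (x=2, y=1), (x=6, y=1), (x=1, y=2), (x=7, y=2), (x=6, y=3), (x=5, y=4)
  Distance 4: (x=6, y=0), (x=1, y=1), (x=8, y=2), (x=1, y=3), (x=7, y=3), (x=5, y=5)  <- goal reached here
One shortest path (4 moves): (x=4, y=2) -> (x=5, y=2) -> (x=6, y=2) -> (x=7, y=2) -> (x=7, y=3)

Answer: Shortest path length: 4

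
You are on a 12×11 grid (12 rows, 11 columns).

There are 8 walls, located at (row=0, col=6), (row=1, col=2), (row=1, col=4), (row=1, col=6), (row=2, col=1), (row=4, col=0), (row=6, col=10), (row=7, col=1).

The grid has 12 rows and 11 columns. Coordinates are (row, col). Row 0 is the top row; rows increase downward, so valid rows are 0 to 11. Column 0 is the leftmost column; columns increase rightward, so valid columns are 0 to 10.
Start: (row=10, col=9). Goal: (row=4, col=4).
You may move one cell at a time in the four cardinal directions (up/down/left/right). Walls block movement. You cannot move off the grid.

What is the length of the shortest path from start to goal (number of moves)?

BFS from (row=10, col=9) until reaching (row=4, col=4):
  Distance 0: (row=10, col=9)
  Distance 1: (row=9, col=9), (row=10, col=8), (row=10, col=10), (row=11, col=9)
  Distance 2: (row=8, col=9), (row=9, col=8), (row=9, col=10), (row=10, col=7), (row=11, col=8), (row=11, col=10)
  Distance 3: (row=7, col=9), (row=8, col=8), (row=8, col=10), (row=9, col=7), (row=10, col=6), (row=11, col=7)
  Distance 4: (row=6, col=9), (row=7, col=8), (row=7, col=10), (row=8, col=7), (row=9, col=6), (row=10, col=5), (row=11, col=6)
  Distance 5: (row=5, col=9), (row=6, col=8), (row=7, col=7), (row=8, col=6), (row=9, col=5), (row=10, col=4), (row=11, col=5)
  Distance 6: (row=4, col=9), (row=5, col=8), (row=5, col=10), (row=6, col=7), (row=7, col=6), (row=8, col=5), (row=9, col=4), (row=10, col=3), (row=11, col=4)
  Distance 7: (row=3, col=9), (row=4, col=8), (row=4, col=10), (row=5, col=7), (row=6, col=6), (row=7, col=5), (row=8, col=4), (row=9, col=3), (row=10, col=2), (row=11, col=3)
  Distance 8: (row=2, col=9), (row=3, col=8), (row=3, col=10), (row=4, col=7), (row=5, col=6), (row=6, col=5), (row=7, col=4), (row=8, col=3), (row=9, col=2), (row=10, col=1), (row=11, col=2)
  Distance 9: (row=1, col=9), (row=2, col=8), (row=2, col=10), (row=3, col=7), (row=4, col=6), (row=5, col=5), (row=6, col=4), (row=7, col=3), (row=8, col=2), (row=9, col=1), (row=10, col=0), (row=11, col=1)
  Distance 10: (row=0, col=9), (row=1, col=8), (row=1, col=10), (row=2, col=7), (row=3, col=6), (row=4, col=5), (row=5, col=4), (row=6, col=3), (row=7, col=2), (row=8, col=1), (row=9, col=0), (row=11, col=0)
  Distance 11: (row=0, col=8), (row=0, col=10), (row=1, col=7), (row=2, col=6), (row=3, col=5), (row=4, col=4), (row=5, col=3), (row=6, col=2), (row=8, col=0)  <- goal reached here
One shortest path (11 moves): (row=10, col=9) -> (row=10, col=8) -> (row=10, col=7) -> (row=10, col=6) -> (row=10, col=5) -> (row=10, col=4) -> (row=9, col=4) -> (row=8, col=4) -> (row=7, col=4) -> (row=6, col=4) -> (row=5, col=4) -> (row=4, col=4)

Answer: Shortest path length: 11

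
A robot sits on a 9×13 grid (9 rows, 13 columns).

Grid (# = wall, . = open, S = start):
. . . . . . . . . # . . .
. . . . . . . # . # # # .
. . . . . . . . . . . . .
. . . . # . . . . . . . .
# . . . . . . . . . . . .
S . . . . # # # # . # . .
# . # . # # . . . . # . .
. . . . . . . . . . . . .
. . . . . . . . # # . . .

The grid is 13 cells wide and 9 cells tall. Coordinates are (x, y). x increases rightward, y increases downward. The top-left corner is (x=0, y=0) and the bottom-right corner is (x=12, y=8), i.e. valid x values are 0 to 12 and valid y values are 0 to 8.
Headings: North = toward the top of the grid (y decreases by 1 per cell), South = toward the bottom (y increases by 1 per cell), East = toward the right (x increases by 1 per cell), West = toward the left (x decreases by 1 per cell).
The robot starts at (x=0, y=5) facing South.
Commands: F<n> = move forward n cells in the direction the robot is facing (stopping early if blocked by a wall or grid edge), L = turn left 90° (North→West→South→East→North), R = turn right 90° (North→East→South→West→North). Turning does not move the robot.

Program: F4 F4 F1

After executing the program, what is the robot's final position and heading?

Answer: Final position: (x=0, y=5), facing South

Derivation:
Start: (x=0, y=5), facing South
  F4: move forward 0/4 (blocked), now at (x=0, y=5)
  F4: move forward 0/4 (blocked), now at (x=0, y=5)
  F1: move forward 0/1 (blocked), now at (x=0, y=5)
Final: (x=0, y=5), facing South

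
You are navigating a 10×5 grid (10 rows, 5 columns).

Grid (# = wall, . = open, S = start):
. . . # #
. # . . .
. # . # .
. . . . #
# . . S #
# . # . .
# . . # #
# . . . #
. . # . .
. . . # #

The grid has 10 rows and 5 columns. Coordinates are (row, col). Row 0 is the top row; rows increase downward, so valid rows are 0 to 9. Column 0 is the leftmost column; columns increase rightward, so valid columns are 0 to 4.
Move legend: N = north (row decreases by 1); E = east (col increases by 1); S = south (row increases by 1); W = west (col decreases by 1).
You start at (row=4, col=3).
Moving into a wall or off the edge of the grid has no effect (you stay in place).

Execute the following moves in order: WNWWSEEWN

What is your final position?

Answer: Final position: (row=3, col=1)

Derivation:
Start: (row=4, col=3)
  W (west): (row=4, col=3) -> (row=4, col=2)
  N (north): (row=4, col=2) -> (row=3, col=2)
  W (west): (row=3, col=2) -> (row=3, col=1)
  W (west): (row=3, col=1) -> (row=3, col=0)
  S (south): blocked, stay at (row=3, col=0)
  E (east): (row=3, col=0) -> (row=3, col=1)
  E (east): (row=3, col=1) -> (row=3, col=2)
  W (west): (row=3, col=2) -> (row=3, col=1)
  N (north): blocked, stay at (row=3, col=1)
Final: (row=3, col=1)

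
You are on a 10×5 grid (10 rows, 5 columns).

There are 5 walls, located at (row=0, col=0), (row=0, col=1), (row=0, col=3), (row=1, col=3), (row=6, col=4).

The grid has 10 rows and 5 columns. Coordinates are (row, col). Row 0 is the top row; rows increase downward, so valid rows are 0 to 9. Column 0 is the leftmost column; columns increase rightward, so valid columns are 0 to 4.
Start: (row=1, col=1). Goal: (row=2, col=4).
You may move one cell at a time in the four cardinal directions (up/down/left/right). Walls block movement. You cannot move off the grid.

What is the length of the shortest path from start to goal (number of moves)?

Answer: Shortest path length: 4

Derivation:
BFS from (row=1, col=1) until reaching (row=2, col=4):
  Distance 0: (row=1, col=1)
  Distance 1: (row=1, col=0), (row=1, col=2), (row=2, col=1)
  Distance 2: (row=0, col=2), (row=2, col=0), (row=2, col=2), (row=3, col=1)
  Distance 3: (row=2, col=3), (row=3, col=0), (row=3, col=2), (row=4, col=1)
  Distance 4: (row=2, col=4), (row=3, col=3), (row=4, col=0), (row=4, col=2), (row=5, col=1)  <- goal reached here
One shortest path (4 moves): (row=1, col=1) -> (row=1, col=2) -> (row=2, col=2) -> (row=2, col=3) -> (row=2, col=4)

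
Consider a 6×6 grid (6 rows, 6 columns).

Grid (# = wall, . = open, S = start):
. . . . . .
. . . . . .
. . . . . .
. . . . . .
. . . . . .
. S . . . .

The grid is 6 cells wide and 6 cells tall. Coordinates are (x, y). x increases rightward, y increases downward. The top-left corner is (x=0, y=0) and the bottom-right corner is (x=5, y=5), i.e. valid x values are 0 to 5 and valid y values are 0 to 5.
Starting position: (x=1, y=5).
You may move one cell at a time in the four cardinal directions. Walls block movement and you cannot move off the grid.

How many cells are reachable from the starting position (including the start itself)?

BFS flood-fill from (x=1, y=5):
  Distance 0: (x=1, y=5)
  Distance 1: (x=1, y=4), (x=0, y=5), (x=2, y=5)
  Distance 2: (x=1, y=3), (x=0, y=4), (x=2, y=4), (x=3, y=5)
  Distance 3: (x=1, y=2), (x=0, y=3), (x=2, y=3), (x=3, y=4), (x=4, y=5)
  Distance 4: (x=1, y=1), (x=0, y=2), (x=2, y=2), (x=3, y=3), (x=4, y=4), (x=5, y=5)
  Distance 5: (x=1, y=0), (x=0, y=1), (x=2, y=1), (x=3, y=2), (x=4, y=3), (x=5, y=4)
  Distance 6: (x=0, y=0), (x=2, y=0), (x=3, y=1), (x=4, y=2), (x=5, y=3)
  Distance 7: (x=3, y=0), (x=4, y=1), (x=5, y=2)
  Distance 8: (x=4, y=0), (x=5, y=1)
  Distance 9: (x=5, y=0)
Total reachable: 36 (grid has 36 open cells total)

Answer: Reachable cells: 36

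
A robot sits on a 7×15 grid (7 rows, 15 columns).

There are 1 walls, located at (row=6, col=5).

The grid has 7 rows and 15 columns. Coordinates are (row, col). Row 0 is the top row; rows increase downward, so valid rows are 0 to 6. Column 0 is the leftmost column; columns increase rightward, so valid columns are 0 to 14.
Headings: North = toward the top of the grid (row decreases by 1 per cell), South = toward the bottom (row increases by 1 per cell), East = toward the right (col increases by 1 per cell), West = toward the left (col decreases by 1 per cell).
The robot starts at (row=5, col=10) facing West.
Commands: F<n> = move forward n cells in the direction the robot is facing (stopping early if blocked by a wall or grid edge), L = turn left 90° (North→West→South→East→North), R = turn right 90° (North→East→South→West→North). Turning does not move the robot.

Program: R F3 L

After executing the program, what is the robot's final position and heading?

Start: (row=5, col=10), facing West
  R: turn right, now facing North
  F3: move forward 3, now at (row=2, col=10)
  L: turn left, now facing West
Final: (row=2, col=10), facing West

Answer: Final position: (row=2, col=10), facing West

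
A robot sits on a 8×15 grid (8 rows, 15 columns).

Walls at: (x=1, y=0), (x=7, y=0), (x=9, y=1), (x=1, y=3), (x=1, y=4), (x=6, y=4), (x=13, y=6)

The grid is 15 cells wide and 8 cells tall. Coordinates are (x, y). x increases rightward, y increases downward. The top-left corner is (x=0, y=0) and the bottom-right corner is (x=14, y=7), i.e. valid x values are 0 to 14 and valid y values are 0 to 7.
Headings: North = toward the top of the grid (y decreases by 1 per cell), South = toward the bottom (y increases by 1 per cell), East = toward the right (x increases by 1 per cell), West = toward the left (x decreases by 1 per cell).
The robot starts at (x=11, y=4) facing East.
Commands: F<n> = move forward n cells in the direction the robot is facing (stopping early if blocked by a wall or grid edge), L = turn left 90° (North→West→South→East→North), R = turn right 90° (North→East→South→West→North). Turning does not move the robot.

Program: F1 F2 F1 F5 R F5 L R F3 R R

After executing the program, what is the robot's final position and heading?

Start: (x=11, y=4), facing East
  F1: move forward 1, now at (x=12, y=4)
  F2: move forward 2, now at (x=14, y=4)
  F1: move forward 0/1 (blocked), now at (x=14, y=4)
  F5: move forward 0/5 (blocked), now at (x=14, y=4)
  R: turn right, now facing South
  F5: move forward 3/5 (blocked), now at (x=14, y=7)
  L: turn left, now facing East
  R: turn right, now facing South
  F3: move forward 0/3 (blocked), now at (x=14, y=7)
  R: turn right, now facing West
  R: turn right, now facing North
Final: (x=14, y=7), facing North

Answer: Final position: (x=14, y=7), facing North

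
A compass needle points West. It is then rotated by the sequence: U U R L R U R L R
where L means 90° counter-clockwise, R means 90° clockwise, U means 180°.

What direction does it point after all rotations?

Start: West
  U (U-turn (180°)) -> East
  U (U-turn (180°)) -> West
  R (right (90° clockwise)) -> North
  L (left (90° counter-clockwise)) -> West
  R (right (90° clockwise)) -> North
  U (U-turn (180°)) -> South
  R (right (90° clockwise)) -> West
  L (left (90° counter-clockwise)) -> South
  R (right (90° clockwise)) -> West
Final: West

Answer: Final heading: West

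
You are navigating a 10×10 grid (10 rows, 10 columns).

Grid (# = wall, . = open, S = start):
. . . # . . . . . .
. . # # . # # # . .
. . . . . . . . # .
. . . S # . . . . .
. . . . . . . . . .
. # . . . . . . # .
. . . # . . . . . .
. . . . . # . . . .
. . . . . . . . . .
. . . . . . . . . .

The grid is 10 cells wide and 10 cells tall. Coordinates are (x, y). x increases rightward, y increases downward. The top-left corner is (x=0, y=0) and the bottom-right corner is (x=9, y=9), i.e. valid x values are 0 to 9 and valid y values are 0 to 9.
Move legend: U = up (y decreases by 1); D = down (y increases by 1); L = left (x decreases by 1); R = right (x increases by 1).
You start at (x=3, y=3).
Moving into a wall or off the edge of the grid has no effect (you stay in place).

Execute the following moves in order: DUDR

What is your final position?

Answer: Final position: (x=4, y=4)

Derivation:
Start: (x=3, y=3)
  D (down): (x=3, y=3) -> (x=3, y=4)
  U (up): (x=3, y=4) -> (x=3, y=3)
  D (down): (x=3, y=3) -> (x=3, y=4)
  R (right): (x=3, y=4) -> (x=4, y=4)
Final: (x=4, y=4)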